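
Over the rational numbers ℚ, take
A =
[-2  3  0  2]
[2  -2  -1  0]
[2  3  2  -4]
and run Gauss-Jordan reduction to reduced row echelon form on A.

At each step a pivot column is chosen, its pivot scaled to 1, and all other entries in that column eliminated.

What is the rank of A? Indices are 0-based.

rank = 3

[1] R0 /= -2  ⇒  (1, -3/2, 0, -1)
     R1 -= 2·R0  ⇒  (0, 1, -1, 2)
     R2 -= 2·R0  ⇒  (0, 6, 2, -2)
[2] R1 /= 1  ⇒  (0, 1, -1, 2)
     R0 -= -3/2·R1  ⇒  (1, 0, -3/2, 2)
     R2 -= 6·R1  ⇒  (0, 0, 8, -14)
[3] R2 /= 8  ⇒  (0, 0, 1, -7/4)
     R0 -= -3/2·R2  ⇒  (1, 0, 0, -5/8)
     R1 -= -1·R2  ⇒  (0, 1, 0, 1/4)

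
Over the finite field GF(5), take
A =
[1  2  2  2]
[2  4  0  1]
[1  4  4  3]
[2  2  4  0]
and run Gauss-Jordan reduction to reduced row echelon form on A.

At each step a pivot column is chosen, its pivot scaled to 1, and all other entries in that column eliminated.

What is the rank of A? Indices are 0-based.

rank = 4

[1] R0 /= 1  ⇒  (1, 2, 2, 2)
     R1 -= 2·R0  ⇒  (0, 0, 1, 2)
     R2 -= 1·R0  ⇒  (0, 2, 2, 1)
     R3 -= 2·R0  ⇒  (0, 3, 0, 1)
[2] R1 <-> R2
[2] R1 /= 2  ⇒  (0, 1, 1, 3)
     R0 -= 2·R1  ⇒  (1, 0, 0, 1)
     R3 -= 3·R1  ⇒  (0, 0, 2, 2)
[3] R2 /= 1  ⇒  (0, 0, 1, 2)
     R1 -= 1·R2  ⇒  (0, 1, 0, 1)
     R3 -= 2·R2  ⇒  (0, 0, 0, 3)
[4] R3 /= 3  ⇒  (0, 0, 0, 1)
     R0 -= 1·R3  ⇒  (1, 0, 0, 0)
     R1 -= 1·R3  ⇒  (0, 1, 0, 0)
     R2 -= 2·R3  ⇒  (0, 0, 1, 0)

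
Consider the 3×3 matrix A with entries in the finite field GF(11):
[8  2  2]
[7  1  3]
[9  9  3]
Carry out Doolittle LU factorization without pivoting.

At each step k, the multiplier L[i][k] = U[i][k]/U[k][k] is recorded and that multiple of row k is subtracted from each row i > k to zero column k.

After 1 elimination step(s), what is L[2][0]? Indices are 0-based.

L[2][0] = 8

Step 1: pivot at (0,0) is 8.
  row1 ← row1 − (5)·row0  ⇒  L[1][0]=5, U row1=(0, 2, 4)
  row2 ← row2 − (8)·row0  ⇒  L[2][0]=8, U row2=(0, 4, 9)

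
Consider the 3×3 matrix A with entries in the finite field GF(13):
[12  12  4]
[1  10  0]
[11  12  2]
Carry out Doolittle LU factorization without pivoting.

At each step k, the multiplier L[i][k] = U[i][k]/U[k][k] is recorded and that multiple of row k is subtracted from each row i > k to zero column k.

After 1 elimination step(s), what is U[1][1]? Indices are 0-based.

U[1][1] = 9

[col 0] pivot 12
  R1 -= 12*R0 → (0, 9, 4)  (L[1][0] := 12)
  R2 -= 2*R0 → (0, 1, 7)  (L[2][0] := 2)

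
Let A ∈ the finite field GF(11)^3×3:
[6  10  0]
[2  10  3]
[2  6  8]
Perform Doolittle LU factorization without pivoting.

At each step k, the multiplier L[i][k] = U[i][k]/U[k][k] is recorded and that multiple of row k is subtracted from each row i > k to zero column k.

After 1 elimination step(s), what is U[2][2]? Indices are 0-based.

k=0: U[0][0]=6
  eliminate (1,0): mult=4, new row 1: (0, 3, 3); set L[1][0]=4
  eliminate (2,0): mult=4, new row 2: (0, 10, 8); set L[2][0]=4

U[2][2] = 8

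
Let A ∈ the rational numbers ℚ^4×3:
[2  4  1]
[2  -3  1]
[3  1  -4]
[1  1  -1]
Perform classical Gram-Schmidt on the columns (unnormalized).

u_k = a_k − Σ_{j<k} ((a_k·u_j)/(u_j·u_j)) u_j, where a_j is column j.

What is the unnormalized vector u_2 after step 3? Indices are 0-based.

u_2 = (32/15, 139/75, -5/2, -71/150)

Step 1: u_0 = a_0 = (2, 2, 3, 1).
Step 2: u_1 = a_1 − (1/3)·u_0 = (10/3, -11/3, 0, 2/3).
Step 3: u_2 = a_2 − (-1/2)·u_0 − (-1/25)·u_1 = (32/15, 139/75, -5/2, -71/150).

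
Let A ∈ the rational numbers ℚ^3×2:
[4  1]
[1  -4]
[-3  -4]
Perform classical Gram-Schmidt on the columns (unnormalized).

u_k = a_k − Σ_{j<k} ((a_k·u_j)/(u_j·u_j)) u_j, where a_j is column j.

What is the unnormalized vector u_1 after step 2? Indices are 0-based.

u_1 = (-11/13, -58/13, -34/13)

Step 1: u_0 = a_0 = (4, 1, -3).
Step 2: u_1 = a_1 − (6/13)·u_0 = (-11/13, -58/13, -34/13).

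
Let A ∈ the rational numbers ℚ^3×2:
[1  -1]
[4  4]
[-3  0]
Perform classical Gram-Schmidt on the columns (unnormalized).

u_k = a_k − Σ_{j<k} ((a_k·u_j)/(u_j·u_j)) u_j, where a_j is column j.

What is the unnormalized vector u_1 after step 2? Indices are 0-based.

Step 1: u_0 = a_0 = (1, 4, -3).
Step 2: u_1 = a_1 − (15/26)·u_0 = (-41/26, 22/13, 45/26).

u_1 = (-41/26, 22/13, 45/26)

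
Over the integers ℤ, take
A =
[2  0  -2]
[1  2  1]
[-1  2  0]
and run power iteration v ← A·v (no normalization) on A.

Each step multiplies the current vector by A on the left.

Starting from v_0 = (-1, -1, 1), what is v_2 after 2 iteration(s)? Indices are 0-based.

v_2 = (-6, -9, 0)

v_0 = (-1, -1, 1).
v_1 = A·v_0 = (-4, -2, -1).
v_2 = A·v_1 = (-6, -9, 0).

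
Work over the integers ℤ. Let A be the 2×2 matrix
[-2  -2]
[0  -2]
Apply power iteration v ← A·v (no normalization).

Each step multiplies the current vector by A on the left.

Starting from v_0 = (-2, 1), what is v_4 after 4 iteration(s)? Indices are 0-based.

v_4 = (32, 16)

v_0 = (-2, 1).
v_1 = A·v_0 = (2, -2).
v_2 = A·v_1 = (0, 4).
v_3 = A·v_2 = (-8, -8).
v_4 = A·v_3 = (32, 16).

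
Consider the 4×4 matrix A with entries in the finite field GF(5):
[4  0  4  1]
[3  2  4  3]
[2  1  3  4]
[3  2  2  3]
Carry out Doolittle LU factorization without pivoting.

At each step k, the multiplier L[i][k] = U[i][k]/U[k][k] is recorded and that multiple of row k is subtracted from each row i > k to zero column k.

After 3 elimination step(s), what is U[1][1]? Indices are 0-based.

k=0: U[0][0]=4
  eliminate (1,0): mult=2, new row 1: (0, 2, 1, 1); set L[1][0]=2
  eliminate (2,0): mult=3, new row 2: (0, 1, 1, 1); set L[2][0]=3
  eliminate (3,0): mult=2, new row 3: (0, 2, 4, 1); set L[3][0]=2
k=1: U[1][1]=2
  eliminate (2,1): mult=3, new row 2: (0, 0, 3, 3); set L[2][1]=3
  eliminate (3,1): mult=1, new row 3: (0, 0, 3, 0); set L[3][1]=1
k=2: U[2][2]=3
  eliminate (3,2): mult=1, new row 3: (0, 0, 0, 2); set L[3][2]=1

U[1][1] = 2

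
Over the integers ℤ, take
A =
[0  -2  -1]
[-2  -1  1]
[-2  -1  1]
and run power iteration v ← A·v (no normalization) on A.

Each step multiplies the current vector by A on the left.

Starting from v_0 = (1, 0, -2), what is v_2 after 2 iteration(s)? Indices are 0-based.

v_2 = (12, -4, -4)

v_0 = (1, 0, -2).
v_1 = A·v_0 = (2, -4, -4).
v_2 = A·v_1 = (12, -4, -4).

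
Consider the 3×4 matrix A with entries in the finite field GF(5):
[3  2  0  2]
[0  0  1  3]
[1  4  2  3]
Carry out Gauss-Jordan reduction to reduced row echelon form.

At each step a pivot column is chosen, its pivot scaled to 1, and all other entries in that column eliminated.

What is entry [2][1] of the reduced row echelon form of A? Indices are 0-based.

pivot(0,0)=3: scale R0 → (1, 4, 0, 4)
  clear (2,0): R2 −= (1)R0 → (0, 0, 2, 4)
col 1: no nonzero at/below row 1; advance.
pivot(1,2)=1: scale R1 → (0, 0, 1, 3)
  clear (2,2): R2 −= (2)R1 → (0, 0, 0, 3)
pivot(2,3)=3: scale R2 → (0, 0, 0, 1)
  clear (0,3): R0 −= (4)R2 → (1, 4, 0, 0)
  clear (1,3): R1 −= (3)R2 → (0, 0, 1, 0)

M[2][1] = 0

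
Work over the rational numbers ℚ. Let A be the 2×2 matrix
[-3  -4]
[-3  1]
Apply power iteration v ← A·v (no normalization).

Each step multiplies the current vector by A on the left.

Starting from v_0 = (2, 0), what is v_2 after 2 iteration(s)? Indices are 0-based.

v_0 = (2, 0).
v_1 = A·v_0 = (-6, -6).
v_2 = A·v_1 = (42, 12).

v_2 = (42, 12)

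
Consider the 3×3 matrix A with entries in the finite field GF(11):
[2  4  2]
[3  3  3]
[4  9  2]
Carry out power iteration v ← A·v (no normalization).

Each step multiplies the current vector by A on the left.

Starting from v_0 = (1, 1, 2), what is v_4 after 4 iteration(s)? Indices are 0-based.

v_0 = (1, 1, 2).
v_1 = A·v_0 = (10, 1, 6).
v_2 = A·v_1 = (3, 7, 6).
v_3 = A·v_2 = (2, 4, 10).
v_4 = A·v_3 = (7, 4, 9).

v_4 = (7, 4, 9)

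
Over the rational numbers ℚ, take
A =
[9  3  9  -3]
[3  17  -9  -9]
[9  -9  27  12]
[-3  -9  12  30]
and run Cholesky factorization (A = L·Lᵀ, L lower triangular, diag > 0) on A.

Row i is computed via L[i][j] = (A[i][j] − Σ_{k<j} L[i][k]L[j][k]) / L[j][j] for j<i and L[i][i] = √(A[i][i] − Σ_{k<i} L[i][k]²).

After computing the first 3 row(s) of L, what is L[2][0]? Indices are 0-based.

Step 1: L[0][0] = √(9) = 3.
  L[1][0] = (3) / L[0][0] = 1.
Step 2: L[1][1] = √(16) = 4.
  L[2][0] = (9) / L[0][0] = 3.
  L[2][1] = (-12) / L[1][1] = -3.
Step 3: L[2][2] = √(9) = 3.

L[2][0] = 3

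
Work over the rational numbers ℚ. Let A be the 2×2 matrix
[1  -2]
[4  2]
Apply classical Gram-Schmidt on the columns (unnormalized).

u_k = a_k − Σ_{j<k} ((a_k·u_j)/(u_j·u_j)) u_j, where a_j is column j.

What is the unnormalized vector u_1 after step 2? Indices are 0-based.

u_1 = (-40/17, 10/17)

Step 1: u_0 = a_0 = (1, 4).
Step 2: u_1 = a_1 − (6/17)·u_0 = (-40/17, 10/17).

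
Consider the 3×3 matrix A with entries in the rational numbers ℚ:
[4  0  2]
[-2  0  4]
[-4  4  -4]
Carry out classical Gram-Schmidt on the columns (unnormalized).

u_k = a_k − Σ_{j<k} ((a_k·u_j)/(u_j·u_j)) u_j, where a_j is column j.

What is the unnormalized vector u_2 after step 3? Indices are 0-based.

u_2 = (2, 4, 0)

Step 1: u_0 = a_0 = (4, -2, -4).
Step 2: u_1 = a_1 − (-4/9)·u_0 = (16/9, -8/9, 20/9).
Step 3: u_2 = a_2 − (4/9)·u_0 − (-1)·u_1 = (2, 4, 0).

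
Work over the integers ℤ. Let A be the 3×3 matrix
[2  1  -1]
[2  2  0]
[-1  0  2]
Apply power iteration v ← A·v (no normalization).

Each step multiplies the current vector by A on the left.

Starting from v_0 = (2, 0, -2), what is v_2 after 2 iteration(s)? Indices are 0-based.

v_2 = (22, 20, -18)

v_0 = (2, 0, -2).
v_1 = A·v_0 = (6, 4, -6).
v_2 = A·v_1 = (22, 20, -18).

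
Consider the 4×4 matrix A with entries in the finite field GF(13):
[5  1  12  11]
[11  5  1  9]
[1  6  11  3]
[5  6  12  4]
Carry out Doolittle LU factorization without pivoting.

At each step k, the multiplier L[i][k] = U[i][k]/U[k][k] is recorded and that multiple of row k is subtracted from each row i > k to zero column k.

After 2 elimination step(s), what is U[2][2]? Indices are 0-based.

U[2][2] = 12

k=0: U[0][0]=5
  eliminate (1,0): mult=10, new row 1: (0, 8, 11, 3); set L[1][0]=10
  eliminate (2,0): mult=8, new row 2: (0, 11, 6, 6); set L[2][0]=8
  eliminate (3,0): mult=1, new row 3: (0, 5, 0, 6); set L[3][0]=1
k=1: U[1][1]=8
  eliminate (2,1): mult=3, new row 2: (0, 0, 12, 10); set L[2][1]=3
  eliminate (3,1): mult=12, new row 3: (0, 0, 11, 9); set L[3][1]=12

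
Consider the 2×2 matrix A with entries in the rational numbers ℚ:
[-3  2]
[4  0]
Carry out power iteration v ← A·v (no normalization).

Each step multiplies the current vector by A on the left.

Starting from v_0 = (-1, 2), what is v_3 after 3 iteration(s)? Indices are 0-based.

v_3 = (143, -116)

v_0 = (-1, 2).
v_1 = A·v_0 = (7, -4).
v_2 = A·v_1 = (-29, 28).
v_3 = A·v_2 = (143, -116).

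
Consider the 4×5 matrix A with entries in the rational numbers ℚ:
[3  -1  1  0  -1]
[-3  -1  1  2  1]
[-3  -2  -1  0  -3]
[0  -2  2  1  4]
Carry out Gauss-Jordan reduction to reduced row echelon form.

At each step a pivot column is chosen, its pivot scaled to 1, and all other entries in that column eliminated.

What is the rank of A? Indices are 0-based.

rank = 4

step 1: normalize row 0 (÷3) = (1, -1/3, 1/3, 0, -1/3)
  row 1: subtract -3×row0 = (0, -2, 2, 2, 0)
  row 2: subtract -3×row0 = (0, -3, 0, 0, -4)
step 2: normalize row 1 (÷-2) = (0, 1, -1, -1, 0)
  row 0: subtract -1/3×row1 = (1, 0, 0, -1/3, -1/3)
  row 2: subtract -3×row1 = (0, 0, -3, -3, -4)
  row 3: subtract -2×row1 = (0, 0, 0, -1, 4)
step 3: normalize row 2 (÷-3) = (0, 0, 1, 1, 4/3)
  row 1: subtract -1×row2 = (0, 1, 0, 0, 4/3)
step 4: normalize row 3 (÷-1) = (0, 0, 0, 1, -4)
  row 0: subtract -1/3×row3 = (1, 0, 0, 0, -5/3)
  row 2: subtract 1×row3 = (0, 0, 1, 0, 16/3)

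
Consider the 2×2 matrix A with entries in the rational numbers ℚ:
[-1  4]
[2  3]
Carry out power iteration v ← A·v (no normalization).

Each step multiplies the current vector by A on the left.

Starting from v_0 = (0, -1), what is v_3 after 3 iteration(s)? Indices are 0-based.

v_3 = (-60, -67)

v_0 = (0, -1).
v_1 = A·v_0 = (-4, -3).
v_2 = A·v_1 = (-8, -17).
v_3 = A·v_2 = (-60, -67).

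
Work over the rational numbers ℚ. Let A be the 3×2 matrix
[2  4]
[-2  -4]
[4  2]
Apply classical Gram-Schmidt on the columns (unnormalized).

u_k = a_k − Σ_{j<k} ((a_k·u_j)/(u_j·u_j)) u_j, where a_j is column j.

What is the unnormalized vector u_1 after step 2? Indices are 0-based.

u_1 = (2, -2, -2)

Step 1: u_0 = a_0 = (2, -2, 4).
Step 2: u_1 = a_1 − (1)·u_0 = (2, -2, -2).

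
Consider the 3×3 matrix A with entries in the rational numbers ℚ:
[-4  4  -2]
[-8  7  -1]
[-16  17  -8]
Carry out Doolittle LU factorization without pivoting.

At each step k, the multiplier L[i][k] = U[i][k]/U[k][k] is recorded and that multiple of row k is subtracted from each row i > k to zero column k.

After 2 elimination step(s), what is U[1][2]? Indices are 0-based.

U[1][2] = 3

k=0: U[0][0]=-4
  eliminate (1,0): mult=2, new row 1: (0, -1, 3); set L[1][0]=2
  eliminate (2,0): mult=4, new row 2: (0, 1, 0); set L[2][0]=4
k=1: U[1][1]=-1
  eliminate (2,1): mult=-1, new row 2: (0, 0, 3); set L[2][1]=-1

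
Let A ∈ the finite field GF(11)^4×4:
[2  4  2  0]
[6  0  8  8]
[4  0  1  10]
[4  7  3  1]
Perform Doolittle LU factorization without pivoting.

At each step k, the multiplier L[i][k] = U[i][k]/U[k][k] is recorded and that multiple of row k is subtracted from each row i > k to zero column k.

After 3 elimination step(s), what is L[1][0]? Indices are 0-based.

[col 0] pivot 2
  R1 -= 3*R0 → (0, 10, 2, 8)  (L[1][0] := 3)
  R2 -= 2*R0 → (0, 3, 8, 10)  (L[2][0] := 2)
  R3 -= 2*R0 → (0, 10, 10, 1)  (L[3][0] := 2)
[col 1] pivot 10
  R2 -= 8*R1 → (0, 0, 3, 1)  (L[2][1] := 8)
  R3 -= 1*R1 → (0, 0, 8, 4)  (L[3][1] := 1)
[col 2] pivot 3
  R3 -= 10*R2 → (0, 0, 0, 5)  (L[3][2] := 10)

L[1][0] = 3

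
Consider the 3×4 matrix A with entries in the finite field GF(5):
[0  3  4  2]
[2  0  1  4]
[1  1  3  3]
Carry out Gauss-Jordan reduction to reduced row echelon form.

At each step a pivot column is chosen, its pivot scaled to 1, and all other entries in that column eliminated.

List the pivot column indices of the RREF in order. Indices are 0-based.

step 1: exchange rows 0,1
step 1: normalize row 0 (÷2) = (1, 0, 3, 2)
  row 2: subtract 1×row0 = (0, 1, 0, 1)
step 2: normalize row 1 (÷3) = (0, 1, 3, 4)
  row 2: subtract 1×row1 = (0, 0, 2, 2)
step 3: normalize row 2 (÷2) = (0, 0, 1, 1)
  row 0: subtract 3×row2 = (1, 0, 0, 4)
  row 1: subtract 3×row2 = (0, 1, 0, 1)

pivot columns: 0, 1, 2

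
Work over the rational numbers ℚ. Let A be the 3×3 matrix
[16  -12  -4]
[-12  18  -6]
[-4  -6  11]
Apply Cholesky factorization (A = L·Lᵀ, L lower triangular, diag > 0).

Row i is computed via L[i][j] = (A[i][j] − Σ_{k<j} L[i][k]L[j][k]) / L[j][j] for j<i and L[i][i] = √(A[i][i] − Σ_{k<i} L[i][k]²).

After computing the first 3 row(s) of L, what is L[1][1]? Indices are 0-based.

Step 1: L[0][0] = √(16) = 4.
  L[1][0] = (-12) / L[0][0] = -3.
Step 2: L[1][1] = √(9) = 3.
  L[2][0] = (-4) / L[0][0] = -1.
  L[2][1] = (-9) / L[1][1] = -3.
Step 3: L[2][2] = √(1) = 1.

L[1][1] = 3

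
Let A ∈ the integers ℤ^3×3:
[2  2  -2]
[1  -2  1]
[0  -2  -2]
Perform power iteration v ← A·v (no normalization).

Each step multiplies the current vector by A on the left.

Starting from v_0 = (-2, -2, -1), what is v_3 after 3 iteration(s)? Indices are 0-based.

v_3 = (-20, -32, 32)

v_0 = (-2, -2, -1).
v_1 = A·v_0 = (-6, 1, 6).
v_2 = A·v_1 = (-22, -2, -14).
v_3 = A·v_2 = (-20, -32, 32).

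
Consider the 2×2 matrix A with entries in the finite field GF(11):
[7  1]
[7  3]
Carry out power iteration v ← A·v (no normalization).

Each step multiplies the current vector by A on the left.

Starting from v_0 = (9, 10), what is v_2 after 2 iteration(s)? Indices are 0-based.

v_2 = (10, 9)

v_0 = (9, 10).
v_1 = A·v_0 = (7, 5).
v_2 = A·v_1 = (10, 9).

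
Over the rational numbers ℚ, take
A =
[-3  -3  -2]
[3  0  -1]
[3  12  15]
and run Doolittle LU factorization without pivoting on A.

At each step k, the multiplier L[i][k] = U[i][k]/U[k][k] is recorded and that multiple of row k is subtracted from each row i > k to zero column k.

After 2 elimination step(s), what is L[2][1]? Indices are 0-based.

[col 0] pivot -3
  R1 -= -1*R0 → (0, -3, -3)  (L[1][0] := -1)
  R2 -= -1*R0 → (0, 9, 13)  (L[2][0] := -1)
[col 1] pivot -3
  R2 -= -3*R1 → (0, 0, 4)  (L[2][1] := -3)

L[2][1] = -3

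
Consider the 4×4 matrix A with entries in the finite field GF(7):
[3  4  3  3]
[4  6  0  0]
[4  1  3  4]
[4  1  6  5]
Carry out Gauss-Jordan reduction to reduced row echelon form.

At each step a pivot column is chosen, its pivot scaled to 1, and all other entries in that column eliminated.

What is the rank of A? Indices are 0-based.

step 1: normalize row 0 (÷3) = (1, 6, 1, 1)
  row 1: subtract 4×row0 = (0, 3, 3, 3)
  row 2: subtract 4×row0 = (0, 5, 6, 0)
  row 3: subtract 4×row0 = (0, 5, 2, 1)
step 2: normalize row 1 (÷3) = (0, 1, 1, 1)
  row 0: subtract 6×row1 = (1, 0, 2, 2)
  row 2: subtract 5×row1 = (0, 0, 1, 2)
  row 3: subtract 5×row1 = (0, 0, 4, 3)
step 3: normalize row 2 (÷1) = (0, 0, 1, 2)
  row 0: subtract 2×row2 = (1, 0, 0, 5)
  row 1: subtract 1×row2 = (0, 1, 0, 6)
  row 3: subtract 4×row2 = (0, 0, 0, 2)
step 4: normalize row 3 (÷2) = (0, 0, 0, 1)
  row 0: subtract 5×row3 = (1, 0, 0, 0)
  row 1: subtract 6×row3 = (0, 1, 0, 0)
  row 2: subtract 2×row3 = (0, 0, 1, 0)

rank = 4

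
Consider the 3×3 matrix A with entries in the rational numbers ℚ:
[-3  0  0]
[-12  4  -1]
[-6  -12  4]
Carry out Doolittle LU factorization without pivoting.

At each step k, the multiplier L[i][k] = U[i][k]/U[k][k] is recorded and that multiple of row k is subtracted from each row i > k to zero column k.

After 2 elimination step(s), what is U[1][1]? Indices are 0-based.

U[1][1] = 4

k=0: U[0][0]=-3
  eliminate (1,0): mult=4, new row 1: (0, 4, -1); set L[1][0]=4
  eliminate (2,0): mult=2, new row 2: (0, -12, 4); set L[2][0]=2
k=1: U[1][1]=4
  eliminate (2,1): mult=-3, new row 2: (0, 0, 1); set L[2][1]=-3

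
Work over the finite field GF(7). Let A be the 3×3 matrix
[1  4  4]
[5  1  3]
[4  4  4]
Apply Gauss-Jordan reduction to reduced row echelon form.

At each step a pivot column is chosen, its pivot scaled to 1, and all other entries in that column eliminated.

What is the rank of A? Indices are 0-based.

rank = 3

pivot(0,0)=1: scale R0 → (1, 4, 4)
  clear (1,0): R1 −= (5)R0 → (0, 2, 4)
  clear (2,0): R2 −= (4)R0 → (0, 2, 2)
pivot(1,1)=2: scale R1 → (0, 1, 2)
  clear (0,1): R0 −= (4)R1 → (1, 0, 3)
  clear (2,1): R2 −= (2)R1 → (0, 0, 5)
pivot(2,2)=5: scale R2 → (0, 0, 1)
  clear (0,2): R0 −= (3)R2 → (1, 0, 0)
  clear (1,2): R1 −= (2)R2 → (0, 1, 0)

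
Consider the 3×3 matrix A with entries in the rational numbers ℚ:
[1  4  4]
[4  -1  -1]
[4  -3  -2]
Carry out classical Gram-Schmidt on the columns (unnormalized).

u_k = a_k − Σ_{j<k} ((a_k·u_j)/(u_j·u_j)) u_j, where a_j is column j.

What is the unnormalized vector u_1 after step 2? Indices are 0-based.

u_1 = (48/11, 5/11, -17/11)

Step 1: u_0 = a_0 = (1, 4, 4).
Step 2: u_1 = a_1 − (-4/11)·u_0 = (48/11, 5/11, -17/11).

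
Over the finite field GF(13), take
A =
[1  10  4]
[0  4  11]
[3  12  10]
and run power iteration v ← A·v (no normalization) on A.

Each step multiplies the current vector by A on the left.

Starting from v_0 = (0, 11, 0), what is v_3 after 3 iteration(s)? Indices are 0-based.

v_0 = (0, 11, 0).
v_1 = A·v_0 = (6, 5, 2).
v_2 = A·v_1 = (12, 3, 7).
v_3 = A·v_2 = (5, 11, 12).

v_3 = (5, 11, 12)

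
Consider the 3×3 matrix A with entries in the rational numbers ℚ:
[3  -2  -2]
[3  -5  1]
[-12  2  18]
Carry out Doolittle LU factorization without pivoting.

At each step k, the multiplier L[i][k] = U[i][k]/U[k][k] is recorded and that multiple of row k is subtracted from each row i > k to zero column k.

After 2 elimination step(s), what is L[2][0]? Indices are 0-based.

L[2][0] = -4

[col 0] pivot 3
  R1 -= 1*R0 → (0, -3, 3)  (L[1][0] := 1)
  R2 -= -4*R0 → (0, -6, 10)  (L[2][0] := -4)
[col 1] pivot -3
  R2 -= 2*R1 → (0, 0, 4)  (L[2][1] := 2)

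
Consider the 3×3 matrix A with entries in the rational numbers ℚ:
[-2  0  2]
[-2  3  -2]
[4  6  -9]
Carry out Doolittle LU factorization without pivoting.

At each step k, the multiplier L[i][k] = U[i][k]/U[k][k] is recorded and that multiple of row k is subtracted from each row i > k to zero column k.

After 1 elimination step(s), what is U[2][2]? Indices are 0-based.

U[2][2] = -5

[col 0] pivot -2
  R1 -= 1*R0 → (0, 3, -4)  (L[1][0] := 1)
  R2 -= -2*R0 → (0, 6, -5)  (L[2][0] := -2)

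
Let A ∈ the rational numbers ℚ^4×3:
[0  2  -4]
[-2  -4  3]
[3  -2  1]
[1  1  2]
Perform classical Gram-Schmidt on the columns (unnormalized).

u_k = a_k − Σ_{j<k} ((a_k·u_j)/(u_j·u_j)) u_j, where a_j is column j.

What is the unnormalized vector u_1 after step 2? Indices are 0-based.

Step 1: u_0 = a_0 = (0, -2, 3, 1).
Step 2: u_1 = a_1 − (3/14)·u_0 = (2, -25/7, -37/14, 11/14).

u_1 = (2, -25/7, -37/14, 11/14)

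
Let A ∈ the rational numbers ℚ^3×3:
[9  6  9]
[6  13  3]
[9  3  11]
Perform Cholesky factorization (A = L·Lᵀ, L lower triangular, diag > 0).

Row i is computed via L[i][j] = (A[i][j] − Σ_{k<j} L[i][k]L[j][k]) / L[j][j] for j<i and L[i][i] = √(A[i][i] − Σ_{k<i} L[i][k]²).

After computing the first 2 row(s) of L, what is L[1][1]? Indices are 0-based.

Step 1: L[0][0] = √(9) = 3.
  L[1][0] = (6) / L[0][0] = 2.
Step 2: L[1][1] = √(9) = 3.

L[1][1] = 3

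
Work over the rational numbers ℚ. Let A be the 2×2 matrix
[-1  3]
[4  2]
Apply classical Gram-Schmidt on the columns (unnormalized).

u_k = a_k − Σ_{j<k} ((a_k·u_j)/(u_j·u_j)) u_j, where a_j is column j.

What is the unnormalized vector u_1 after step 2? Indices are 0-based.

Step 1: u_0 = a_0 = (-1, 4).
Step 2: u_1 = a_1 − (5/17)·u_0 = (56/17, 14/17).

u_1 = (56/17, 14/17)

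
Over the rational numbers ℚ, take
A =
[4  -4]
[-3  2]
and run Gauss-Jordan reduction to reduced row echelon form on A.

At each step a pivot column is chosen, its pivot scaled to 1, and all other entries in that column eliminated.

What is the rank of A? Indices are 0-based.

step 1: normalize row 0 (÷4) = (1, -1)
  row 1: subtract -3×row0 = (0, -1)
step 2: normalize row 1 (÷-1) = (0, 1)
  row 0: subtract -1×row1 = (1, 0)

rank = 2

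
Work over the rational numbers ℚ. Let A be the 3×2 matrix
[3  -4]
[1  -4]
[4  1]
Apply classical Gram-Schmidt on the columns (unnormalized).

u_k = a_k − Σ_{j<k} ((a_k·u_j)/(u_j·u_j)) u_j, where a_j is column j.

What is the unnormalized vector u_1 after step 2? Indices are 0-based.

Step 1: u_0 = a_0 = (3, 1, 4).
Step 2: u_1 = a_1 − (-6/13)·u_0 = (-34/13, -46/13, 37/13).

u_1 = (-34/13, -46/13, 37/13)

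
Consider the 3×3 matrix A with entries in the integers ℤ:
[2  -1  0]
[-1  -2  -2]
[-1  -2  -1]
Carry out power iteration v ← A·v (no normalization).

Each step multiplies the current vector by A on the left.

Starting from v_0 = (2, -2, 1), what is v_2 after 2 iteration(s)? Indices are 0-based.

v_0 = (2, -2, 1).
v_1 = A·v_0 = (6, 0, 1).
v_2 = A·v_1 = (12, -8, -7).

v_2 = (12, -8, -7)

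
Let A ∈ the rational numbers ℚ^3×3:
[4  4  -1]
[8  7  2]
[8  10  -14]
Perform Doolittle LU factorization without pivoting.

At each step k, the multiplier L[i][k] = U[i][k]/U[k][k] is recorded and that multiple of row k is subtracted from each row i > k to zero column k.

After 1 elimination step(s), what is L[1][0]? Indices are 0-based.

k=0: U[0][0]=4
  eliminate (1,0): mult=2, new row 1: (0, -1, 4); set L[1][0]=2
  eliminate (2,0): mult=2, new row 2: (0, 2, -12); set L[2][0]=2

L[1][0] = 2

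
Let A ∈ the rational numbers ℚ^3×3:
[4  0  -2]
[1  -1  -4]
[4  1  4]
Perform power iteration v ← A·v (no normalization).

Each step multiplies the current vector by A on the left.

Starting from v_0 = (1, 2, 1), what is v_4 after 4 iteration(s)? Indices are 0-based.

v_4 = (-718, -347, -323)

v_0 = (1, 2, 1).
v_1 = A·v_0 = (2, -5, 10).
v_2 = A·v_1 = (-12, -33, 43).
v_3 = A·v_2 = (-134, -151, 91).
v_4 = A·v_3 = (-718, -347, -323).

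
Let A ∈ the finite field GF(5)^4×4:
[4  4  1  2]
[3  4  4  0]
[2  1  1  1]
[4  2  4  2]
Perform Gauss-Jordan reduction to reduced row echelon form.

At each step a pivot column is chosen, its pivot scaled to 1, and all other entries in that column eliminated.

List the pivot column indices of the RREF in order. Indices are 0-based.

pivot(0,0)=4: scale R0 → (1, 1, 4, 3)
  clear (1,0): R1 −= (3)R0 → (0, 1, 2, 1)
  clear (2,0): R2 −= (2)R0 → (0, 4, 3, 0)
  clear (3,0): R3 −= (4)R0 → (0, 3, 3, 0)
pivot(1,1)=1: scale R1 → (0, 1, 2, 1)
  clear (0,1): R0 −= (1)R1 → (1, 0, 2, 2)
  clear (2,1): R2 −= (4)R1 → (0, 0, 0, 1)
  clear (3,1): R3 −= (3)R1 → (0, 0, 2, 2)
pivot(2,2): swap R2↔R3
pivot(2,2)=2: scale R2 → (0, 0, 1, 1)
  clear (0,2): R0 −= (2)R2 → (1, 0, 0, 0)
  clear (1,2): R1 −= (2)R2 → (0, 1, 0, 4)
pivot(3,3)=1: scale R3 → (0, 0, 0, 1)
  clear (1,3): R1 −= (4)R3 → (0, 1, 0, 0)
  clear (2,3): R2 −= (1)R3 → (0, 0, 1, 0)

pivot columns: 0, 1, 2, 3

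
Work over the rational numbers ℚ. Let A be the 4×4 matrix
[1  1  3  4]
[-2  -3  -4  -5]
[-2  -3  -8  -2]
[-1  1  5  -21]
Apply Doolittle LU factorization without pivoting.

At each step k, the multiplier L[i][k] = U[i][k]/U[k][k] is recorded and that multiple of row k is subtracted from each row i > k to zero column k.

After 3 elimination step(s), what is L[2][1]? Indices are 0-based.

Step 1: pivot at (0,0) is 1.
  row1 ← row1 − (-2)·row0  ⇒  L[1][0]=-2, U row1=(0, -1, 2, 3)
  row2 ← row2 − (-2)·row0  ⇒  L[2][0]=-2, U row2=(0, -1, -2, 6)
  row3 ← row3 − (-1)·row0  ⇒  L[3][0]=-1, U row3=(0, 2, 8, -17)
Step 2: pivot at (1,1) is -1.
  row2 ← row2 − (1)·row1  ⇒  L[2][1]=1, U row2=(0, 0, -4, 3)
  row3 ← row3 − (-2)·row1  ⇒  L[3][1]=-2, U row3=(0, 0, 12, -11)
Step 3: pivot at (2,2) is -4.
  row3 ← row3 − (-3)·row2  ⇒  L[3][2]=-3, U row3=(0, 0, 0, -2)

L[2][1] = 1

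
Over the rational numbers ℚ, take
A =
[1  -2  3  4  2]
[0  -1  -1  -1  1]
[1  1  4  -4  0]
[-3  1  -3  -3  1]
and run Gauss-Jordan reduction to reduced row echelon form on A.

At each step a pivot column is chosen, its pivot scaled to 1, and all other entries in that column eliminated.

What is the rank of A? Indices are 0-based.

rank = 4

pivot(0,0)=1: scale R0 → (1, -2, 3, 4, 2)
  clear (2,0): R2 −= (1)R0 → (0, 3, 1, -8, -2)
  clear (3,0): R3 −= (-3)R0 → (0, -5, 6, 9, 7)
pivot(1,1)=-1: scale R1 → (0, 1, 1, 1, -1)
  clear (0,1): R0 −= (-2)R1 → (1, 0, 5, 6, 0)
  clear (2,1): R2 −= (3)R1 → (0, 0, -2, -11, 1)
  clear (3,1): R3 −= (-5)R1 → (0, 0, 11, 14, 2)
pivot(2,2)=-2: scale R2 → (0, 0, 1, 11/2, -1/2)
  clear (0,2): R0 −= (5)R2 → (1, 0, 0, -43/2, 5/2)
  clear (1,2): R1 −= (1)R2 → (0, 1, 0, -9/2, -1/2)
  clear (3,2): R3 −= (11)R2 → (0, 0, 0, -93/2, 15/2)
pivot(3,3)=-93/2: scale R3 → (0, 0, 0, 1, -5/31)
  clear (0,3): R0 −= (-43/2)R3 → (1, 0, 0, 0, -30/31)
  clear (1,3): R1 −= (-9/2)R3 → (0, 1, 0, 0, -38/31)
  clear (2,3): R2 −= (11/2)R3 → (0, 0, 1, 0, 12/31)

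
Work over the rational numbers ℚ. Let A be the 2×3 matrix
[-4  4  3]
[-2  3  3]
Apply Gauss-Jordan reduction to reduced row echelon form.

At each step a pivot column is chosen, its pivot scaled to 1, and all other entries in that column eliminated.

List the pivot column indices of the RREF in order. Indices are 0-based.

pivot columns: 0, 1

step 1: normalize row 0 (÷-4) = (1, -1, -3/4)
  row 1: subtract -2×row0 = (0, 1, 3/2)
step 2: normalize row 1 (÷1) = (0, 1, 3/2)
  row 0: subtract -1×row1 = (1, 0, 3/4)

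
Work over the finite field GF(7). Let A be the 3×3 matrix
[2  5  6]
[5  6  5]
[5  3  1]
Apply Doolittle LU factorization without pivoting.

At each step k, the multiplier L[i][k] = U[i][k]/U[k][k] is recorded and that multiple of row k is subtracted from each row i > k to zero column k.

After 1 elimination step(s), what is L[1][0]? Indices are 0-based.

L[1][0] = 6

Step 1: pivot at (0,0) is 2.
  row1 ← row1 − (6)·row0  ⇒  L[1][0]=6, U row1=(0, 4, 4)
  row2 ← row2 − (6)·row0  ⇒  L[2][0]=6, U row2=(0, 1, 0)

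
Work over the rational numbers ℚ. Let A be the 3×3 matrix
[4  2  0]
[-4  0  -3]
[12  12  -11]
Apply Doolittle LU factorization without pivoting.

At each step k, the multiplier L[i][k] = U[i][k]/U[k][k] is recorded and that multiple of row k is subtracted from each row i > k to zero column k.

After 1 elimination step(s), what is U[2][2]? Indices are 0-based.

U[2][2] = -11

Step 1: pivot at (0,0) is 4.
  row1 ← row1 − (-1)·row0  ⇒  L[1][0]=-1, U row1=(0, 2, -3)
  row2 ← row2 − (3)·row0  ⇒  L[2][0]=3, U row2=(0, 6, -11)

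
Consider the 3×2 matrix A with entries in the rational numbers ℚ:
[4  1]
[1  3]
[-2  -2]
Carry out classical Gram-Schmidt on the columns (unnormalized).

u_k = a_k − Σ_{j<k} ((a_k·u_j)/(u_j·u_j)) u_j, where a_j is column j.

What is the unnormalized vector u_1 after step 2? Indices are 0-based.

Step 1: u_0 = a_0 = (4, 1, -2).
Step 2: u_1 = a_1 − (11/21)·u_0 = (-23/21, 52/21, -20/21).

u_1 = (-23/21, 52/21, -20/21)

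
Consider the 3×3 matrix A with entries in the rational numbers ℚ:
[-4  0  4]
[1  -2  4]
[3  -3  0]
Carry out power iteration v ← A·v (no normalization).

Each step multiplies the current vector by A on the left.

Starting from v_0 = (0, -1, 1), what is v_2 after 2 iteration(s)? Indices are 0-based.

v_0 = (0, -1, 1).
v_1 = A·v_0 = (4, 6, 3).
v_2 = A·v_1 = (-4, 4, -6).

v_2 = (-4, 4, -6)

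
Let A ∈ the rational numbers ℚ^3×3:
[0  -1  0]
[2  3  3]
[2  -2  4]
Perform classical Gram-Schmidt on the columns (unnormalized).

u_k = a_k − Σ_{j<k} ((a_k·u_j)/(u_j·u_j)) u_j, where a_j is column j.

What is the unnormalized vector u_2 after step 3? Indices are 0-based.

Step 1: u_0 = a_0 = (0, 2, 2).
Step 2: u_1 = a_1 − (1/4)·u_0 = (-1, 5/2, -5/2).
Step 3: u_2 = a_2 − (7/4)·u_0 − (-5/27)·u_1 = (-5/27, -1/27, 1/27).

u_2 = (-5/27, -1/27, 1/27)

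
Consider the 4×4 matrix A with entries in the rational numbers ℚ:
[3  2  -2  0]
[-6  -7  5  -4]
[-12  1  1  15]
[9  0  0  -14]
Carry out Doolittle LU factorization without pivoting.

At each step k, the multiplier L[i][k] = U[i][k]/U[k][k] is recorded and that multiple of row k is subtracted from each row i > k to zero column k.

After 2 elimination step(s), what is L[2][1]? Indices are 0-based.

L[2][1] = -3

[col 0] pivot 3
  R1 -= -2*R0 → (0, -3, 1, -4)  (L[1][0] := -2)
  R2 -= -4*R0 → (0, 9, -7, 15)  (L[2][0] := -4)
  R3 -= 3*R0 → (0, -6, 6, -14)  (L[3][0] := 3)
[col 1] pivot -3
  R2 -= -3*R1 → (0, 0, -4, 3)  (L[2][1] := -3)
  R3 -= 2*R1 → (0, 0, 4, -6)  (L[3][1] := 2)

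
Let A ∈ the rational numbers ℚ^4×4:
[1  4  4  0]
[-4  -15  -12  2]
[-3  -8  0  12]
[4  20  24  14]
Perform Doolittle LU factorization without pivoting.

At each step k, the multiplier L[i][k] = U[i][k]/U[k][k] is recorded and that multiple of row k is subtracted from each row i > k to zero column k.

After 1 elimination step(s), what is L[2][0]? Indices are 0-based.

L[2][0] = -3

k=0: U[0][0]=1
  eliminate (1,0): mult=-4, new row 1: (0, 1, 4, 2); set L[1][0]=-4
  eliminate (2,0): mult=-3, new row 2: (0, 4, 12, 12); set L[2][0]=-3
  eliminate (3,0): mult=4, new row 3: (0, 4, 8, 14); set L[3][0]=4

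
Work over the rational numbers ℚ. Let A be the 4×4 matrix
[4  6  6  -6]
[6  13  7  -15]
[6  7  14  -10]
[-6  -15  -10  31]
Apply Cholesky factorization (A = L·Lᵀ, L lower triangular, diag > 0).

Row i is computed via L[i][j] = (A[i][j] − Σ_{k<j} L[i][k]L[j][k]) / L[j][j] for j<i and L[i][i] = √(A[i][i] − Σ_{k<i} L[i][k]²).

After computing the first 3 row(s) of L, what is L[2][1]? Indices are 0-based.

L[2][1] = -1

Step 1: L[0][0] = √(4) = 2.
  L[1][0] = (6) / L[0][0] = 3.
Step 2: L[1][1] = √(4) = 2.
  L[2][0] = (6) / L[0][0] = 3.
  L[2][1] = (-2) / L[1][1] = -1.
Step 3: L[2][2] = √(4) = 2.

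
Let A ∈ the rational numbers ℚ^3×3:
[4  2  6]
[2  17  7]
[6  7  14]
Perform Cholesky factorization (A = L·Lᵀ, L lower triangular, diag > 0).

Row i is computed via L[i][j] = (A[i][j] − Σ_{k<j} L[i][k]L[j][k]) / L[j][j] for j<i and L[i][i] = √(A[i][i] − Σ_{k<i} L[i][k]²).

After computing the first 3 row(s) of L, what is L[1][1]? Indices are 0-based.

L[1][1] = 4

Step 1: L[0][0] = √(4) = 2.
  L[1][0] = (2) / L[0][0] = 1.
Step 2: L[1][1] = √(16) = 4.
  L[2][0] = (6) / L[0][0] = 3.
  L[2][1] = (4) / L[1][1] = 1.
Step 3: L[2][2] = √(4) = 2.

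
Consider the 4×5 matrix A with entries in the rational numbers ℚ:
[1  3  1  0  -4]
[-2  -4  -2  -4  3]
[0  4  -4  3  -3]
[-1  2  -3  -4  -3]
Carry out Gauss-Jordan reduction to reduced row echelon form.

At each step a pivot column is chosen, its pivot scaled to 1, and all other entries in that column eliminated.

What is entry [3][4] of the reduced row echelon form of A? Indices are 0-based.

pivot(0,0)=1: scale R0 → (1, 3, 1, 0, -4)
  clear (1,0): R1 −= (-2)R0 → (0, 2, 0, -4, -5)
  clear (3,0): R3 −= (-1)R0 → (0, 5, -2, -4, -7)
pivot(1,1)=2: scale R1 → (0, 1, 0, -2, -5/2)
  clear (0,1): R0 −= (3)R1 → (1, 0, 1, 6, 7/2)
  clear (2,1): R2 −= (4)R1 → (0, 0, -4, 11, 7)
  clear (3,1): R3 −= (5)R1 → (0, 0, -2, 6, 11/2)
pivot(2,2)=-4: scale R2 → (0, 0, 1, -11/4, -7/4)
  clear (0,2): R0 −= (1)R2 → (1, 0, 0, 35/4, 21/4)
  clear (3,2): R3 −= (-2)R2 → (0, 0, 0, 1/2, 2)
pivot(3,3)=1/2: scale R3 → (0, 0, 0, 1, 4)
  clear (0,3): R0 −= (35/4)R3 → (1, 0, 0, 0, -119/4)
  clear (1,3): R1 −= (-2)R3 → (0, 1, 0, 0, 11/2)
  clear (2,3): R2 −= (-11/4)R3 → (0, 0, 1, 0, 37/4)

M[3][4] = 4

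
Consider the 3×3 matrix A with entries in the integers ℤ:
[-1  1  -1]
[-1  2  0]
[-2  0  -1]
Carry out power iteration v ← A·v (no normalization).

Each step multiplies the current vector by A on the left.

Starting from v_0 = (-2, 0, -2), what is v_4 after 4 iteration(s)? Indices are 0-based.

v_4 = (-44, -6, -74)

v_0 = (-2, 0, -2).
v_1 = A·v_0 = (4, 2, 6).
v_2 = A·v_1 = (-8, 0, -14).
v_3 = A·v_2 = (22, 8, 30).
v_4 = A·v_3 = (-44, -6, -74).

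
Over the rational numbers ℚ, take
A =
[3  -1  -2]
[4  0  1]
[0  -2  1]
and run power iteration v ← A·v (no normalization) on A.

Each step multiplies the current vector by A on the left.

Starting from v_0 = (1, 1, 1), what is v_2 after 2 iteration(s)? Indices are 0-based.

v_0 = (1, 1, 1).
v_1 = A·v_0 = (0, 5, -1).
v_2 = A·v_1 = (-3, -1, -11).

v_2 = (-3, -1, -11)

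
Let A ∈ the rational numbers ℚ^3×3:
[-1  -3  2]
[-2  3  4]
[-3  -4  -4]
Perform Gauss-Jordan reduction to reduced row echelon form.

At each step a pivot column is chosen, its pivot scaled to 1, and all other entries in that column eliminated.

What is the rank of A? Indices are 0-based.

pivot(0,0)=-1: scale R0 → (1, 3, -2)
  clear (1,0): R1 −= (-2)R0 → (0, 9, 0)
  clear (2,0): R2 −= (-3)R0 → (0, 5, -10)
pivot(1,1)=9: scale R1 → (0, 1, 0)
  clear (0,1): R0 −= (3)R1 → (1, 0, -2)
  clear (2,1): R2 −= (5)R1 → (0, 0, -10)
pivot(2,2)=-10: scale R2 → (0, 0, 1)
  clear (0,2): R0 −= (-2)R2 → (1, 0, 0)

rank = 3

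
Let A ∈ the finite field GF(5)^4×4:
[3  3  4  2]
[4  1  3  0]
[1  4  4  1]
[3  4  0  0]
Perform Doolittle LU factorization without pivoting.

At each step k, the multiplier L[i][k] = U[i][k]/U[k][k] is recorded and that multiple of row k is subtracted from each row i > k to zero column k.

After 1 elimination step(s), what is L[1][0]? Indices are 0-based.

L[1][0] = 3

k=0: U[0][0]=3
  eliminate (1,0): mult=3, new row 1: (0, 2, 1, 4); set L[1][0]=3
  eliminate (2,0): mult=2, new row 2: (0, 3, 1, 2); set L[2][0]=2
  eliminate (3,0): mult=1, new row 3: (0, 1, 1, 3); set L[3][0]=1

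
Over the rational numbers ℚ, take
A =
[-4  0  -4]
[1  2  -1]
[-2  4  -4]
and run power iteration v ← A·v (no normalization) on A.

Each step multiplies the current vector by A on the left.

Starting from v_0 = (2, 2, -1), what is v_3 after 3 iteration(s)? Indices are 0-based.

v_0 = (2, 2, -1).
v_1 = A·v_0 = (-4, 7, 8).
v_2 = A·v_1 = (-16, 2, 4).
v_3 = A·v_2 = (48, -16, 24).

v_3 = (48, -16, 24)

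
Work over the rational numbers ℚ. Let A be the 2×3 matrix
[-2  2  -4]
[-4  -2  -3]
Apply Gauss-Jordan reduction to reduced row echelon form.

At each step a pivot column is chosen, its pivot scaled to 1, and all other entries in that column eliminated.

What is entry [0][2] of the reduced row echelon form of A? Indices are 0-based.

M[0][2] = 7/6

[1] R0 /= -2  ⇒  (1, -1, 2)
     R1 -= -4·R0  ⇒  (0, -6, 5)
[2] R1 /= -6  ⇒  (0, 1, -5/6)
     R0 -= -1·R1  ⇒  (1, 0, 7/6)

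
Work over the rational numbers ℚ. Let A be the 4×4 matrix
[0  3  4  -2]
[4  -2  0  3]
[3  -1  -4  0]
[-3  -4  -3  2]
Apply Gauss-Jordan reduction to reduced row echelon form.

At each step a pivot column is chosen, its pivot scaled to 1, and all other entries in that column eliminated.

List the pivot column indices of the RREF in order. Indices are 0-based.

pivot(0,0): swap R0↔R1
pivot(0,0)=4: scale R0 → (1, -1/2, 0, 3/4)
  clear (2,0): R2 −= (3)R0 → (0, 1/2, -4, -9/4)
  clear (3,0): R3 −= (-3)R0 → (0, -11/2, -3, 17/4)
pivot(1,1)=3: scale R1 → (0, 1, 4/3, -2/3)
  clear (0,1): R0 −= (-1/2)R1 → (1, 0, 2/3, 5/12)
  clear (2,1): R2 −= (1/2)R1 → (0, 0, -14/3, -23/12)
  clear (3,1): R3 −= (-11/2)R1 → (0, 0, 13/3, 7/12)
pivot(2,2)=-14/3: scale R2 → (0, 0, 1, 23/56)
  clear (0,2): R0 −= (2/3)R2 → (1, 0, 0, 1/7)
  clear (1,2): R1 −= (4/3)R2 → (0, 1, 0, -17/14)
  clear (3,2): R3 −= (13/3)R2 → (0, 0, 0, -67/56)
pivot(3,3)=-67/56: scale R3 → (0, 0, 0, 1)
  clear (0,3): R0 −= (1/7)R3 → (1, 0, 0, 0)
  clear (1,3): R1 −= (-17/14)R3 → (0, 1, 0, 0)
  clear (2,3): R2 −= (23/56)R3 → (0, 0, 1, 0)

pivot columns: 0, 1, 2, 3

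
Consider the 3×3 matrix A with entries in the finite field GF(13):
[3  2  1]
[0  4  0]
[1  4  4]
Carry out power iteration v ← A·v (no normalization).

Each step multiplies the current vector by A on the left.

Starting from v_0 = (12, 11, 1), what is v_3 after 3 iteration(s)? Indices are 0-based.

v_3 = (8, 2, 4)

v_0 = (12, 11, 1).
v_1 = A·v_0 = (7, 5, 8).
v_2 = A·v_1 = (0, 7, 7).
v_3 = A·v_2 = (8, 2, 4).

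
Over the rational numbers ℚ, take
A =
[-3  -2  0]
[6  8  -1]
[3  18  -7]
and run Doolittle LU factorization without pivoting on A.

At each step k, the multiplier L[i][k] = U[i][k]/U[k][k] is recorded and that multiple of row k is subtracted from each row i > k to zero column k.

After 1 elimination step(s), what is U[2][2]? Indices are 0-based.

[col 0] pivot -3
  R1 -= -2*R0 → (0, 4, -1)  (L[1][0] := -2)
  R2 -= -1*R0 → (0, 16, -7)  (L[2][0] := -1)

U[2][2] = -7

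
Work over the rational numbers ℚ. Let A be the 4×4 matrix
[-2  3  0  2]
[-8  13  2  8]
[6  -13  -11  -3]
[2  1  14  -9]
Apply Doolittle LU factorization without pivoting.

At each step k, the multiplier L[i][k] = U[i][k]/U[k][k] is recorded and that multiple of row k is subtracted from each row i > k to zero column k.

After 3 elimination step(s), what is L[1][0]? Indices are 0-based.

[col 0] pivot -2
  R1 -= 4*R0 → (0, 1, 2, 0)  (L[1][0] := 4)
  R2 -= -3*R0 → (0, -4, -11, 3)  (L[2][0] := -3)
  R3 -= -1*R0 → (0, 4, 14, -7)  (L[3][0] := -1)
[col 1] pivot 1
  R2 -= -4*R1 → (0, 0, -3, 3)  (L[2][1] := -4)
  R3 -= 4*R1 → (0, 0, 6, -7)  (L[3][1] := 4)
[col 2] pivot -3
  R3 -= -2*R2 → (0, 0, 0, -1)  (L[3][2] := -2)

L[1][0] = 4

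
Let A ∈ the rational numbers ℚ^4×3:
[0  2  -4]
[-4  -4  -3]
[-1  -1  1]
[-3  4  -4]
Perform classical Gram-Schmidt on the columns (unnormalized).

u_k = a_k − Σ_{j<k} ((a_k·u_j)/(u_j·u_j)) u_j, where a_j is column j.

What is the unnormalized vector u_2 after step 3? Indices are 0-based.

u_2 = (-2842/937, -959/937, 1400/937, 812/937)

Step 1: u_0 = a_0 = (0, -4, -1, -3).
Step 2: u_1 = a_1 − (5/26)·u_0 = (2, -42/13, -21/26, 119/26).
Step 3: u_2 = a_2 − (23/26)·u_0 − (-453/937)·u_1 = (-2842/937, -959/937, 1400/937, 812/937).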